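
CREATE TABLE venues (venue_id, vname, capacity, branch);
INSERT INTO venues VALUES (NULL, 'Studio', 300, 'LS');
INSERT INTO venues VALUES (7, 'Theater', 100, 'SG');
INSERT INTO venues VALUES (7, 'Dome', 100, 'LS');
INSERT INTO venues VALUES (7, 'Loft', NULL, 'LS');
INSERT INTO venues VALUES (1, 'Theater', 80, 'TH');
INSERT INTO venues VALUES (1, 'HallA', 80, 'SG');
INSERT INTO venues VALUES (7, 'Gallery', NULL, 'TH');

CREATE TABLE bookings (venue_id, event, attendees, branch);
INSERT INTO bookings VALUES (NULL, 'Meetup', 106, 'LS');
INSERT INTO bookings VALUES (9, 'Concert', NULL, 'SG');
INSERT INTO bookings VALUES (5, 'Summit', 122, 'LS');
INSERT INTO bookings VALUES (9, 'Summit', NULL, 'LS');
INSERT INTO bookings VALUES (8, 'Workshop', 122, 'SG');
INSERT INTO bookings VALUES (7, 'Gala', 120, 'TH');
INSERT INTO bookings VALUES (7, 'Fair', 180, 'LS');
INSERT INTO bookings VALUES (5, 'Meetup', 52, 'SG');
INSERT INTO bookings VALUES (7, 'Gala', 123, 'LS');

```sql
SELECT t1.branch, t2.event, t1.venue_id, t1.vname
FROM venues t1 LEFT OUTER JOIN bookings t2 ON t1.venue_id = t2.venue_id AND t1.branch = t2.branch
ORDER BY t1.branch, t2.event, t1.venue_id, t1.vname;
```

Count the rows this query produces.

9

LEFT JOIN keeps every row from `venues`; unmatched rows get NULL for `bookings`'s columns.
Matching on t1.venue_id = t2.venue_id AND t1.branch = t2.branch. A NULL in a compared column never satisfies the condition.
- t1[0] venue_id=NULL, branch=LS → no match; kept with NULLs on the t2 side.
- t1[1] venue_id=7, branch=SG → no match; kept with NULLs on the t2 side.
- t1[2] venue_id=7, branch=LS → 2 match(es) in t2 → 2 row(s).
- t1[3] venue_id=7, branch=LS → 2 match(es) in t2 → 2 row(s).
- t1[4] venue_id=1, branch=TH → no match; kept with NULLs on the t2 side.
- t1[5] venue_id=1, branch=SG → no match; kept with NULLs on the t2 side.
- t1[6] venue_id=7, branch=TH → 1 match(es) in t2 → 1 row(s).
Total: 5 matched + 4 padded = 9 rows.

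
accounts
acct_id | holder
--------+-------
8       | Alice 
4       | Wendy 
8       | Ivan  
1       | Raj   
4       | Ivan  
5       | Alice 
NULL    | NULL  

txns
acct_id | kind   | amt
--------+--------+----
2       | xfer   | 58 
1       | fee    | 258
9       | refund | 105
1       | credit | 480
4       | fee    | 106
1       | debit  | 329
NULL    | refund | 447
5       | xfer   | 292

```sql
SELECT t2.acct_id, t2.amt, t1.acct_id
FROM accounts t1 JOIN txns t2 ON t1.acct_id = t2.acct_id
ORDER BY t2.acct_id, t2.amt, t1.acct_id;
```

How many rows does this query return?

6

INNER JOIN keeps only pairs where the ON condition holds.
Matching on t1.acct_id = t2.acct_id. A NULL in a compared column never satisfies the condition.
- t1 row (acct_id=8): no match → dropped.
- t1 row (acct_id=4): matches 1 t2 row(s) → 1 output row(s).
- t1 row (acct_id=8): no match → dropped.
- t1 row (acct_id=1): matches 3 t2 row(s) → 3 output row(s).
- t1 row (acct_id=4): matches 1 t2 row(s) → 1 output row(s).
- t1 row (acct_id=5): matches 1 t2 row(s) → 1 output row(s).
- t1 row (acct_id=NULL): no match → dropped.
Total: 6 rows.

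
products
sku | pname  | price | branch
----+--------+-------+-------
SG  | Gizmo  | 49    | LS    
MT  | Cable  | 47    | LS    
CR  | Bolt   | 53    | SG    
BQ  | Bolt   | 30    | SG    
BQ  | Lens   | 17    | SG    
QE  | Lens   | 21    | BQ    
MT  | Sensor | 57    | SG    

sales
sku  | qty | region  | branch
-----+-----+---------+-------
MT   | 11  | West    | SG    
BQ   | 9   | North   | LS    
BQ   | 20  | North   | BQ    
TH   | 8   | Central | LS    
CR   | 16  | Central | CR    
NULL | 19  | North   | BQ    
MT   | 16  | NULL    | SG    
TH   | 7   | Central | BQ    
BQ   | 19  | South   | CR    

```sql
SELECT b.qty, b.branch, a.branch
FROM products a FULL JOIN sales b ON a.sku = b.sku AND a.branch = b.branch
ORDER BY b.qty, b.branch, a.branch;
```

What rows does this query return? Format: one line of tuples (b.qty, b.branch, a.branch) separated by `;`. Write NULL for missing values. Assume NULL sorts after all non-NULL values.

(7, BQ, NULL); (8, LS, NULL); (9, LS, NULL); (11, SG, SG); (16, CR, NULL); (16, SG, SG); (19, BQ, NULL); (19, CR, NULL); (20, BQ, NULL); (NULL, NULL, BQ); (NULL, NULL, LS); (NULL, NULL, LS); (NULL, NULL, SG); (NULL, NULL, SG); (NULL, NULL, SG)

FULL OUTER JOIN keeps every row from both sides; unmatched rows get NULL for the other side's columns.
Matching on a.sku = b.sku AND a.branch = b.branch. A NULL in a compared column never satisfies the condition.
Matched pairs: 2; unmatched a rows kept: 6; unmatched b rows kept: 7.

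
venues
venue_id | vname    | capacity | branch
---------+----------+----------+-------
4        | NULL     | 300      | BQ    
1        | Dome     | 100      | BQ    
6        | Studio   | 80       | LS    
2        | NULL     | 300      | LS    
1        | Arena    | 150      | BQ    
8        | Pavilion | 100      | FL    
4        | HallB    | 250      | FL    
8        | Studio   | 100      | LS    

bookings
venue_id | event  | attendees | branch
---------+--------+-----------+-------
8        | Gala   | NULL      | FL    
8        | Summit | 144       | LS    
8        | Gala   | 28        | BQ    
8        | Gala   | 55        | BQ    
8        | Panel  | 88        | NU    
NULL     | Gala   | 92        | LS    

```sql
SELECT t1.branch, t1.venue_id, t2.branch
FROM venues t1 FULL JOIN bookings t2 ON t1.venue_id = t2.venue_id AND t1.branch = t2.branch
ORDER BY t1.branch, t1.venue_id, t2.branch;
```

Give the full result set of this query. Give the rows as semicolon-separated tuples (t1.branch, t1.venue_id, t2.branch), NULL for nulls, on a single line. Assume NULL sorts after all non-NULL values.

(BQ, 1, NULL); (BQ, 1, NULL); (BQ, 4, NULL); (FL, 4, NULL); (FL, 8, FL); (LS, 2, NULL); (LS, 6, NULL); (LS, 8, LS); (NULL, NULL, BQ); (NULL, NULL, BQ); (NULL, NULL, LS); (NULL, NULL, NU)

FULL OUTER JOIN keeps every row from both sides; unmatched rows get NULL for the other side's columns.
Matching on t1.venue_id = t2.venue_id AND t1.branch = t2.branch. A NULL in a compared column never satisfies the condition.
Matched pairs: 2; unmatched t1 rows kept: 6; unmatched t2 rows kept: 4.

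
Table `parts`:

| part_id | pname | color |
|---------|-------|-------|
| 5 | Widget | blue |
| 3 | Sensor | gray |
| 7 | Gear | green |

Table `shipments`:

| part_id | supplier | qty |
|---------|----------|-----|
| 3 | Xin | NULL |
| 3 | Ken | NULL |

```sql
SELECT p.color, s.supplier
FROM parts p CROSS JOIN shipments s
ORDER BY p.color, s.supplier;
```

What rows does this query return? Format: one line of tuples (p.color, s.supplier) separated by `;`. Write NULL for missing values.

CROSS JOIN pairs every row of `parts` with every row of `shipments`: 3 × 2 = 6 rows.

(blue, Ken); (blue, Xin); (gray, Ken); (gray, Xin); (green, Ken); (green, Xin)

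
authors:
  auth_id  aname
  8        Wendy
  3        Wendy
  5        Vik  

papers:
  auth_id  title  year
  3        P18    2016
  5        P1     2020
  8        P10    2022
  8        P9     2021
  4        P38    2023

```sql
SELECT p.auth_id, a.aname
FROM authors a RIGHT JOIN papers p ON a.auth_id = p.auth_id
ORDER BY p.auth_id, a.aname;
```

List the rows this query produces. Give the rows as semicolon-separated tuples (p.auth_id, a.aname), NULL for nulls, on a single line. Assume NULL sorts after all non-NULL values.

RIGHT JOIN keeps every row from `papers`; unmatched rows get NULL for `authors`'s columns.
Matching on a.auth_id = p.auth_id.
Matched pairs: 4; unmatched p rows kept: 1.

(3, Wendy); (4, NULL); (5, Vik); (8, Wendy); (8, Wendy)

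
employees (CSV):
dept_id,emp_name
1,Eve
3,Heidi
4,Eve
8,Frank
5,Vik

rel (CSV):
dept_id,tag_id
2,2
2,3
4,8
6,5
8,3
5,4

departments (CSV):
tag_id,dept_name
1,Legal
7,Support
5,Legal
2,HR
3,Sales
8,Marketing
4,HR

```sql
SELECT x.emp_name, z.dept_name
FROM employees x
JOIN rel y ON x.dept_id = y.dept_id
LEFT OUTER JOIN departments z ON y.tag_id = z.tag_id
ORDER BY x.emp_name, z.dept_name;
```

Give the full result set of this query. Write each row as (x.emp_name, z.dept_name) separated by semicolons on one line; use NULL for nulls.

(Eve, Marketing); (Frank, Sales); (Vik, HR)

Joins associate left-to-right: employees INNER JOIN rel on dept_id gives 3 intermediate row(s).
Then LEFT JOIN `departments z` on tag_id: each of those 3 rows is kept; rows whose y.tag_id has no match in z get NULL for z's columns.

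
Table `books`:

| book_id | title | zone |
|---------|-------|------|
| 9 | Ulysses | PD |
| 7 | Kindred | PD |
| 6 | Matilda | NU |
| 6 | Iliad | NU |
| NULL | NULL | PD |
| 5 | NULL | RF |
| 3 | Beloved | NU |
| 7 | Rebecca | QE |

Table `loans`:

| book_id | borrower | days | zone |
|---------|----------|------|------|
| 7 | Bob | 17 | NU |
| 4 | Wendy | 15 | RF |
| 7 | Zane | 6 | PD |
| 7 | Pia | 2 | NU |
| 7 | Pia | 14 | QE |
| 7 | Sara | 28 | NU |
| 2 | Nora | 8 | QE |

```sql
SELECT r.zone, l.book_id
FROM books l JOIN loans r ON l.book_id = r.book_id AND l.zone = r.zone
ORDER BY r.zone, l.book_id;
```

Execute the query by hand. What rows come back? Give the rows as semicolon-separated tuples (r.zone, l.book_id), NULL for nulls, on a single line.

INNER JOIN keeps only pairs where the ON condition holds.
Matching on l.book_id = r.book_id AND l.zone = r.zone. A NULL in a compared column never satisfies the condition.
- l[0] book_id=9, zone=PD → no match; dropped.
- l[1] book_id=7, zone=PD → 1 match(es) in r → 1 row(s).
- l[2] book_id=6, zone=NU → no match; dropped.
- l[3] book_id=6, zone=NU → no match; dropped.
- l[4] book_id=NULL, zone=PD → no match; dropped.
- l[5] book_id=5, zone=RF → no match; dropped.
- l[6] book_id=3, zone=NU → no match; dropped.
- l[7] book_id=7, zone=QE → 1 match(es) in r → 1 row(s).
After projecting and ordering:
r.zone | l.book_id
PD | 7
QE | 7

(PD, 7); (QE, 7)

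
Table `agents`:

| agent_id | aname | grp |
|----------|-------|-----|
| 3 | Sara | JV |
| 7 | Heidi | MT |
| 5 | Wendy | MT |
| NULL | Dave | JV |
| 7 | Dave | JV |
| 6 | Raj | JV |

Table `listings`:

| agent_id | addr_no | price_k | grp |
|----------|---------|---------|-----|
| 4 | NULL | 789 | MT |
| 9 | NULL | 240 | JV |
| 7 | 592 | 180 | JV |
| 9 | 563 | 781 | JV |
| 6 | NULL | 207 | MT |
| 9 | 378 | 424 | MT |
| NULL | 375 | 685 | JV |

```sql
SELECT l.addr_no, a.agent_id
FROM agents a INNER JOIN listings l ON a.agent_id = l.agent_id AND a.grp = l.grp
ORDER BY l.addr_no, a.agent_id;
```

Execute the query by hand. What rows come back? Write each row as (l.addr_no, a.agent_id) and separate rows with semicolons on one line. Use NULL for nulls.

INNER JOIN keeps only pairs where the ON condition holds.
Matching on a.agent_id = l.agent_id AND a.grp = l.grp. A NULL in a compared column never satisfies the condition.
Matched pairs: 1.

(592, 7)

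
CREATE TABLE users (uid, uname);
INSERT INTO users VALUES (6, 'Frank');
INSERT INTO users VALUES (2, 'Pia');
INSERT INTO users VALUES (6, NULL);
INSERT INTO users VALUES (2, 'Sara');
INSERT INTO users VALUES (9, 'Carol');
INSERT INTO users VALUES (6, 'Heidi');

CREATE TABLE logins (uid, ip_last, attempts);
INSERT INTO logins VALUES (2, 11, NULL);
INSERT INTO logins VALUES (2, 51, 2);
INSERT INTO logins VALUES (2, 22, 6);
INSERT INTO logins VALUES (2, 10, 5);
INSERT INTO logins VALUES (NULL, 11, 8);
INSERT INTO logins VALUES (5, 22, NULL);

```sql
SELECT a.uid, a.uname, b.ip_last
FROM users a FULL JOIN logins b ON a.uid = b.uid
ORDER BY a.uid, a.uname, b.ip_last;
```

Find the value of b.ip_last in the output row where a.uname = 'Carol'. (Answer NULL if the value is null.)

NULL

FULL OUTER JOIN keeps every row from both sides; unmatched rows get NULL for the other side's columns.
Matching on a.uid = b.uid. A NULL in a compared column never satisfies the condition.
Matched pairs: 8; unmatched a rows kept: 4; unmatched b rows kept: 2.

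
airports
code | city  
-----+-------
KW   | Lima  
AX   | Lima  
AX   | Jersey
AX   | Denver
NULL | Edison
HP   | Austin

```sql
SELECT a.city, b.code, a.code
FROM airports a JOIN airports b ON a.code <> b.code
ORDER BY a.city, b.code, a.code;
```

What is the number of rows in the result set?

14

INNER JOIN keeps only pairs where the ON condition holds.
Matching on a.code <> b.code. A NULL in a compared column never satisfies the condition.
- a (code=KW) pairs with 4 row(s) of b.
- a (code=AX) pairs with 2 row(s) of b.
- a (code=AX) pairs with 2 row(s) of b.
- a (code=AX) pairs with 2 row(s) of b.
- a (code=NULL) has no partner → excluded.
- a (code=HP) pairs with 4 row(s) of b.
Total: 14 rows.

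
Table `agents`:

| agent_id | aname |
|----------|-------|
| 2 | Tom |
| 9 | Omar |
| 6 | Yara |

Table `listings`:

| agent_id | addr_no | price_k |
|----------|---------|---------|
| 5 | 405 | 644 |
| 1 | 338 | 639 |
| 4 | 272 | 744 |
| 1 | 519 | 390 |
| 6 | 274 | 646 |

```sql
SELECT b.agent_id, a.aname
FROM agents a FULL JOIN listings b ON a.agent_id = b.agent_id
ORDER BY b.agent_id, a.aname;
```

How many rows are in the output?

7

FULL OUTER JOIN keeps every row from both sides; unmatched rows get NULL for the other side's columns.
Matching on a.agent_id = b.agent_id.
Matched pairs: 1; unmatched a rows kept: 2; unmatched b rows kept: 4.
Total: 1 matched + 6 padded = 7 rows.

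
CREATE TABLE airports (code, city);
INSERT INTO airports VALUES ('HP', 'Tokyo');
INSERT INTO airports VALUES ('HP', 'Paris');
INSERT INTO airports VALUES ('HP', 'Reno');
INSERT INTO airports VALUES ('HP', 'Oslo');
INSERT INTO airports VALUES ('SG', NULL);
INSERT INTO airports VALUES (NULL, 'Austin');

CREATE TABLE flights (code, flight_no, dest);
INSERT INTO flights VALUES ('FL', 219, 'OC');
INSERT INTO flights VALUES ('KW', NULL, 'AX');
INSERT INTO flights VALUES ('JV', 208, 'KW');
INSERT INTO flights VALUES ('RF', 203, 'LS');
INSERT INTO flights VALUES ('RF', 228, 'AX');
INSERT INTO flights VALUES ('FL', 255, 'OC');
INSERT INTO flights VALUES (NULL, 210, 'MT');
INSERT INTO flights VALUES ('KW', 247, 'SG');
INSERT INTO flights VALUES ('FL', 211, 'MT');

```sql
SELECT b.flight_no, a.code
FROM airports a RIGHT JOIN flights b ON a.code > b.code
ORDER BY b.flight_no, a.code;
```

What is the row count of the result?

21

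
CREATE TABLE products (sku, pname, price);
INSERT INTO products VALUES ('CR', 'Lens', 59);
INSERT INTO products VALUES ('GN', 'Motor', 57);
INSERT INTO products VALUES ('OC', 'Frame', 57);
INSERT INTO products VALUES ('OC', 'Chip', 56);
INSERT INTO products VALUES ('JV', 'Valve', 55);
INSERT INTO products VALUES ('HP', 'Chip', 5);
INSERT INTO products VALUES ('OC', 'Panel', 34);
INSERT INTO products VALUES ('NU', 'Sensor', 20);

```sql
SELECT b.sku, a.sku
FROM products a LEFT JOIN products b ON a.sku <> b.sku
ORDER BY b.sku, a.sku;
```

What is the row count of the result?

LEFT JOIN keeps every row from `products a`; unmatched rows get NULL for `products b`'s columns.
Matching on a.sku <> b.sku.
- a row (sku=CR): matches 7 b row(s) → 7 output row(s).
- a row (sku=GN): matches 7 b row(s) → 7 output row(s).
- a row (sku=OC): matches 5 b row(s) → 5 output row(s).
- a row (sku=OC): matches 5 b row(s) → 5 output row(s).
- a row (sku=JV): matches 7 b row(s) → 7 output row(s).
- a row (sku=HP): matches 7 b row(s) → 7 output row(s).
- a row (sku=OC): matches 5 b row(s) → 5 output row(s).
- a row (sku=NU): matches 7 b row(s) → 7 output row(s).
Total: 50 rows.

50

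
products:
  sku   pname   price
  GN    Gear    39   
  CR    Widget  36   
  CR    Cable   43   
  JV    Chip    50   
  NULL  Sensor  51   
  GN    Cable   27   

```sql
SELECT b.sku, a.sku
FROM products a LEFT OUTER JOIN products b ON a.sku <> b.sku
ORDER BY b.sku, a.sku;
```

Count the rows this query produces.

17

LEFT JOIN keeps every row from `products a`; unmatched rows get NULL for `products b`'s columns.
Matching on a.sku <> b.sku. A NULL in a compared column never satisfies the condition.
- a[0] sku=GN → 3 match(es) in b → 3 row(s).
- a[1] sku=CR → 3 match(es) in b → 3 row(s).
- a[2] sku=CR → 3 match(es) in b → 3 row(s).
- a[3] sku=JV → 4 match(es) in b → 4 row(s).
- a[4] sku=NULL → no match; kept with NULLs on the b side.
- a[5] sku=GN → 3 match(es) in b → 3 row(s).
Total: 16 matched + 1 padded = 17 rows.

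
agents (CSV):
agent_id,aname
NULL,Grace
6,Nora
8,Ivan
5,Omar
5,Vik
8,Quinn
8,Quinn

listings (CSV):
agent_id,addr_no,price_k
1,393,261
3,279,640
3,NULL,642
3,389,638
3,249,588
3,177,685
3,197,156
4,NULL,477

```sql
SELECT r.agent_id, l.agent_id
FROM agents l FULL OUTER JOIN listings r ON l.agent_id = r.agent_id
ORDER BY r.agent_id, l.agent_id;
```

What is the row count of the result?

FULL OUTER JOIN keeps every row from both sides; unmatched rows get NULL for the other side's columns.
Matching on l.agent_id = r.agent_id. A NULL in a compared column never satisfies the condition.
- agent_id=NULL: no r row matches, row kept with r columns NULL.
- agent_id=6: no r row matches, row kept with r columns NULL.
- agent_id=8: no r row matches, row kept with r columns NULL.
- agent_id=5: no r row matches, row kept with r columns NULL.
- agent_id=5: no r row matches, row kept with r columns NULL.
- agent_id=8: no r row matches, row kept with r columns NULL.
- agent_id=8: no r row matches, row kept with r columns NULL.
- plus 8 unmatched r row(s), each kept with NULL l columns.
Total: 0 matched + 15 padded = 15 rows.

15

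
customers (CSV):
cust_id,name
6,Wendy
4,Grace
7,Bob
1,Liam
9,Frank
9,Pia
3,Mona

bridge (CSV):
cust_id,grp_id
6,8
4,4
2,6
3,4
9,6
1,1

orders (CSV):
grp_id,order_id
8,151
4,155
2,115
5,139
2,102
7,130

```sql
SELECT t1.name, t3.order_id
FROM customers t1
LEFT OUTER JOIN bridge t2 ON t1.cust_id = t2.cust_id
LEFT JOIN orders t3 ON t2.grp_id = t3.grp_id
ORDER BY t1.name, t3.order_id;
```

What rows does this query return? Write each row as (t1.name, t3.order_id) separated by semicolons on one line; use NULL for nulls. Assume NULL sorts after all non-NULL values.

Evaluate left to right. First `customers t1 LEFT JOIN bridge t2` on cust_id: 7 row(s).
Then LEFT JOIN `orders t3` on grp_id: each of those 7 rows is kept; rows whose t2.grp_id has no match in t3 get NULL for t3's columns.

(Bob, NULL); (Frank, NULL); (Grace, 155); (Liam, NULL); (Mona, 155); (Pia, NULL); (Wendy, 151)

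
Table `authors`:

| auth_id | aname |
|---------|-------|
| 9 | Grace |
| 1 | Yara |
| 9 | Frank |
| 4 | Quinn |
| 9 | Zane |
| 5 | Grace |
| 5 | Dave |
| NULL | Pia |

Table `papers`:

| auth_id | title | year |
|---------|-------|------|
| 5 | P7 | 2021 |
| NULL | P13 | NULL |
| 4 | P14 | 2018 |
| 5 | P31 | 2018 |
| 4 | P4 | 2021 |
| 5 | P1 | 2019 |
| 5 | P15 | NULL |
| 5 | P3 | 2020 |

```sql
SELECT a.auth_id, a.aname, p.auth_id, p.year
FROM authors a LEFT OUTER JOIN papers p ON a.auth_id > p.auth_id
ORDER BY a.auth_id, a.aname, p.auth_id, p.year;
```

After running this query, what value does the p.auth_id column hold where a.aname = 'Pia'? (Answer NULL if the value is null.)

NULL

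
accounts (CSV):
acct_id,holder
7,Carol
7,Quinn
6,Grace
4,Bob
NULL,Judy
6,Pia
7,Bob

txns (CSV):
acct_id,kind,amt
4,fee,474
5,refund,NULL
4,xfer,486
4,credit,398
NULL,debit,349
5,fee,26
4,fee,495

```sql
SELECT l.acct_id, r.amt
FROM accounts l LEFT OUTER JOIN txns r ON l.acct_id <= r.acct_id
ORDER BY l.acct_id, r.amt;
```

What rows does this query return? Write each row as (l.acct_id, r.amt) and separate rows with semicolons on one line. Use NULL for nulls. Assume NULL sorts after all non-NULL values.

LEFT JOIN keeps every row from `accounts`; unmatched rows get NULL for `txns`'s columns.
Matching on l.acct_id <= r.acct_id. A NULL in a compared column never satisfies the condition.
- acct_id=7: no r row matches, row kept with r columns NULL.
- acct_id=7: no r row matches, row kept with r columns NULL.
- acct_id=6: no r row matches, row kept with r columns NULL.
- acct_id=4: 6 matching r row(s), so 6 row(s) emitted.
- acct_id=NULL: no r row matches, row kept with r columns NULL.
- acct_id=6: no r row matches, row kept with r columns NULL.
- acct_id=7: no r row matches, row kept with r columns NULL.

(4, 26); (4, 398); (4, 474); (4, 486); (4, 495); (4, NULL); (6, NULL); (6, NULL); (7, NULL); (7, NULL); (7, NULL); (NULL, NULL)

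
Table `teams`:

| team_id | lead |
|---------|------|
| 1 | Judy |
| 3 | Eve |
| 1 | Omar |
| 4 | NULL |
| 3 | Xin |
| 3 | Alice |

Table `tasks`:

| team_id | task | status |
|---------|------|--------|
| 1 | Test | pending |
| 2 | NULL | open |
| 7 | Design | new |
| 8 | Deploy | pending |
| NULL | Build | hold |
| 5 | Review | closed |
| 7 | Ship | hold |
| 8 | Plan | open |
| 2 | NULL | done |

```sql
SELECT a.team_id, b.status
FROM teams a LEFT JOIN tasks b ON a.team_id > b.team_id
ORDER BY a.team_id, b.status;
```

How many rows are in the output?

LEFT JOIN keeps every row from `teams`; unmatched rows get NULL for `tasks`'s columns.
Matching on a.team_id > b.team_id. A NULL in a compared column never satisfies the condition.
- a (team_id=1) has no partner → padded with NULL.
- a (team_id=3) pairs with 3 row(s) of b.
- a (team_id=1) has no partner → padded with NULL.
- a (team_id=4) pairs with 3 row(s) of b.
- a (team_id=3) pairs with 3 row(s) of b.
- a (team_id=3) pairs with 3 row(s) of b.
Total: 12 matched + 2 padded = 14 rows.

14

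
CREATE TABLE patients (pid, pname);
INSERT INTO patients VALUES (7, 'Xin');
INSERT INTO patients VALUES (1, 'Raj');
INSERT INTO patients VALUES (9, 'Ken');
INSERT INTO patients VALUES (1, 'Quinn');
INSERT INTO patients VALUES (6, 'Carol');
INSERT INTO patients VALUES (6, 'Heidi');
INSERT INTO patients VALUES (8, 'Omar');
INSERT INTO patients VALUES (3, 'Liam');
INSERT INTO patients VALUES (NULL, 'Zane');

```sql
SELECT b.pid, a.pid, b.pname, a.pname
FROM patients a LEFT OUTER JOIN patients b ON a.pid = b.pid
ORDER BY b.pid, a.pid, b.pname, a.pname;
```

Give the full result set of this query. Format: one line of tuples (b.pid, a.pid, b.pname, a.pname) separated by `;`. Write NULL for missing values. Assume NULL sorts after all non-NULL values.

LEFT JOIN keeps every row from `patients a`; unmatched rows get NULL for `patients b`'s columns.
Matching on a.pid = b.pid. A NULL in a compared column never satisfies the condition.
- a (pid=7) pairs with 1 row(s) of b.
- a (pid=1) pairs with 2 row(s) of b.
- a (pid=9) pairs with 1 row(s) of b.
- a (pid=1) pairs with 2 row(s) of b.
- a (pid=6) pairs with 2 row(s) of b.
- a (pid=6) pairs with 2 row(s) of b.
- a (pid=8) pairs with 1 row(s) of b.
- a (pid=3) pairs with 1 row(s) of b.
- a (pid=NULL) has no partner → padded with NULL.

(1, 1, Quinn, Quinn); (1, 1, Quinn, Raj); (1, 1, Raj, Quinn); (1, 1, Raj, Raj); (3, 3, Liam, Liam); (6, 6, Carol, Carol); (6, 6, Carol, Heidi); (6, 6, Heidi, Carol); (6, 6, Heidi, Heidi); (7, 7, Xin, Xin); (8, 8, Omar, Omar); (9, 9, Ken, Ken); (NULL, NULL, NULL, Zane)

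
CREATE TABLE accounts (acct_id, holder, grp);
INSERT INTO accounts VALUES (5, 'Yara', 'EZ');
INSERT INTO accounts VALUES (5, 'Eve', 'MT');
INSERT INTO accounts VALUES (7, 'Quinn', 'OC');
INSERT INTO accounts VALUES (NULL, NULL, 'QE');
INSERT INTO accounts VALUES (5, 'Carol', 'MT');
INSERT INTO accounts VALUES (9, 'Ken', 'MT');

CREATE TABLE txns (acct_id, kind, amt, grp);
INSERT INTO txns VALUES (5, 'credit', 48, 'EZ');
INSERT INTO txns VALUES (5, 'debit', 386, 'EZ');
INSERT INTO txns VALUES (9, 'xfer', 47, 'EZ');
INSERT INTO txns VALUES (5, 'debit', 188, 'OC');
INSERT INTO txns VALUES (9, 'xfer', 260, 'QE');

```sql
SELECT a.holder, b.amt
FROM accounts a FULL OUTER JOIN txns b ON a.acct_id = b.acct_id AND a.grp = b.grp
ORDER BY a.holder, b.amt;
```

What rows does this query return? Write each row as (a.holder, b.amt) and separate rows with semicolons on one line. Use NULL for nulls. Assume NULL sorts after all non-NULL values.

FULL OUTER JOIN keeps every row from both sides; unmatched rows get NULL for the other side's columns.
Matching on a.acct_id = b.acct_id AND a.grp = b.grp. A NULL in a compared column never satisfies the condition.
- a[0] acct_id=5, grp=EZ → 2 match(es) in b → 2 row(s).
- a[1] acct_id=5, grp=MT → no match; kept with NULLs on the b side.
- a[2] acct_id=7, grp=OC → no match; kept with NULLs on the b side.
- a[3] acct_id=NULL, grp=QE → no match; kept with NULLs on the b side.
- a[4] acct_id=5, grp=MT → no match; kept with NULLs on the b side.
- a[5] acct_id=9, grp=MT → no match; kept with NULLs on the b side.
- plus 3 unmatched b row(s), each kept with NULL a columns.
After projecting and ordering:
a.holder | b.amt
Carol | NULL
Eve | NULL
Ken | NULL
Quinn | NULL
Yara | 48
Yara | 386
NULL | 47
NULL | 188
NULL | 260
NULL | NULL

(Carol, NULL); (Eve, NULL); (Ken, NULL); (Quinn, NULL); (Yara, 48); (Yara, 386); (NULL, 47); (NULL, 188); (NULL, 260); (NULL, NULL)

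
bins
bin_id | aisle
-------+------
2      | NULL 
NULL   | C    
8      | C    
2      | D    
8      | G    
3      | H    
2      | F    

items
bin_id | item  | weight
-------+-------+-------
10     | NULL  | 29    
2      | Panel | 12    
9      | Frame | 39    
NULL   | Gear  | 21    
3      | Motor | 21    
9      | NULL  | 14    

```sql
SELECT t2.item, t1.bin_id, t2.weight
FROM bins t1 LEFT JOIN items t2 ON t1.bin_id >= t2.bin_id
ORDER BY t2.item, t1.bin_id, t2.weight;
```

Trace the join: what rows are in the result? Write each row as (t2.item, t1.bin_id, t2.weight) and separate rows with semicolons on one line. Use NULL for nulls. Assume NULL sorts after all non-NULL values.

(Motor, 3, 21); (Motor, 8, 21); (Motor, 8, 21); (Panel, 2, 12); (Panel, 2, 12); (Panel, 2, 12); (Panel, 3, 12); (Panel, 8, 12); (Panel, 8, 12); (NULL, NULL, NULL)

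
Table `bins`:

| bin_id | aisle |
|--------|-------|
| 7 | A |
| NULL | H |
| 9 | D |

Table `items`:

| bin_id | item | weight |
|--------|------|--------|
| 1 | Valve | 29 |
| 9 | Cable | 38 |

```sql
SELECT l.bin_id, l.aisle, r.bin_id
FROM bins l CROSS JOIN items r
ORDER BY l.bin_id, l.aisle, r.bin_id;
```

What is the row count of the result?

CROSS JOIN pairs every row of `bins` with every row of `items`: 3 × 2 = 6 rows.

6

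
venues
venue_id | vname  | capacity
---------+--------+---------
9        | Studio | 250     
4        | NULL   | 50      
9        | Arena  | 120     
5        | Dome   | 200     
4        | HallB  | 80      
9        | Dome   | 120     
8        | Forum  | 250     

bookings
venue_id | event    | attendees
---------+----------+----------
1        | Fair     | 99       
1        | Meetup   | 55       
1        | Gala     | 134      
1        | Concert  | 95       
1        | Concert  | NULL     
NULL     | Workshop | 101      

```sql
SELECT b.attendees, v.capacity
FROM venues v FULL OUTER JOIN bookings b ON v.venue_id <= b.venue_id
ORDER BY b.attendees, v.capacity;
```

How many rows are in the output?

FULL OUTER JOIN keeps every row from both sides; unmatched rows get NULL for the other side's columns.
Matching on v.venue_id <= b.venue_id. A NULL in a compared column never satisfies the condition.
- v[0] venue_id=9 → no match; kept with NULLs on the b side.
- v[1] venue_id=4 → no match; kept with NULLs on the b side.
- v[2] venue_id=9 → no match; kept with NULLs on the b side.
- v[3] venue_id=5 → no match; kept with NULLs on the b side.
- v[4] venue_id=4 → no match; kept with NULLs on the b side.
- v[5] venue_id=9 → no match; kept with NULLs on the b side.
- v[6] venue_id=8 → no match; kept with NULLs on the b side.
- 6 row(s) from b found no v partner → padded with NULL.
Total: 0 matched + 13 padded = 13 rows.

13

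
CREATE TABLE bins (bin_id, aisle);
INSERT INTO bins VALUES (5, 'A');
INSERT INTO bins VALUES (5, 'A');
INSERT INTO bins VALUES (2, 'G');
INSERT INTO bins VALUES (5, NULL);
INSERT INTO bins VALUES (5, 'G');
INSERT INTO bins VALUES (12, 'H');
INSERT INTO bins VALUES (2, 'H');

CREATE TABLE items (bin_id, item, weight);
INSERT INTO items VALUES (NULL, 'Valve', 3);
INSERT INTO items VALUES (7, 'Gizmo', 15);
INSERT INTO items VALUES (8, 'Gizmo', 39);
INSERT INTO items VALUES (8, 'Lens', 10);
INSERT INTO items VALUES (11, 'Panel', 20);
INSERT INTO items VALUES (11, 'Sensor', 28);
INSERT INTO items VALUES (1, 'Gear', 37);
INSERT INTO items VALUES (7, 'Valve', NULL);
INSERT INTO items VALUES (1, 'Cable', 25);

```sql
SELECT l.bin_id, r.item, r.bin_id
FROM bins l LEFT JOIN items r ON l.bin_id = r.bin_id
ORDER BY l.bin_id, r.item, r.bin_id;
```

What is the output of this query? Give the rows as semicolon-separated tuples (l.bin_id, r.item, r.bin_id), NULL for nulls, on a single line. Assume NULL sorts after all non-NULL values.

(2, NULL, NULL); (2, NULL, NULL); (5, NULL, NULL); (5, NULL, NULL); (5, NULL, NULL); (5, NULL, NULL); (12, NULL, NULL)

LEFT JOIN keeps every row from `bins`; unmatched rows get NULL for `items`'s columns.
Matching on l.bin_id = r.bin_id. A NULL in a compared column never satisfies the condition.
- l row (bin_id=5): no match → kept, r columns NULL.
- l row (bin_id=5): no match → kept, r columns NULL.
- l row (bin_id=2): no match → kept, r columns NULL.
- l row (bin_id=5): no match → kept, r columns NULL.
- l row (bin_id=5): no match → kept, r columns NULL.
- l row (bin_id=12): no match → kept, r columns NULL.
- l row (bin_id=2): no match → kept, r columns NULL.
After projecting and ordering:
l.bin_id | r.item | r.bin_id
2 | NULL | NULL
2 | NULL | NULL
5 | NULL | NULL
5 | NULL | NULL
5 | NULL | NULL
5 | NULL | NULL
12 | NULL | NULL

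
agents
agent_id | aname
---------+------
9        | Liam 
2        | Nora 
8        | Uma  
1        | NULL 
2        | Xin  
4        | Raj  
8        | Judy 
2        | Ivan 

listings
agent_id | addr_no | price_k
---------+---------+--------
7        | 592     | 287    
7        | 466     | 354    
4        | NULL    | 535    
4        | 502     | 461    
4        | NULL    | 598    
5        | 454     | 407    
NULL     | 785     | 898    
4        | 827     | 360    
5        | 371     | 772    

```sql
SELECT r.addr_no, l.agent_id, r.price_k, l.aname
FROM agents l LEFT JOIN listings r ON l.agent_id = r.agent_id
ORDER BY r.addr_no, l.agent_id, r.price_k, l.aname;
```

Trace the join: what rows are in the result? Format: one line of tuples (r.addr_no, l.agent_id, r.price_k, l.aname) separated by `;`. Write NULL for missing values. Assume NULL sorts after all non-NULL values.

LEFT JOIN keeps every row from `agents`; unmatched rows get NULL for `listings`'s columns.
Matching on l.agent_id = r.agent_id. A NULL in a compared column never satisfies the condition.
- l (agent_id=9) has no partner → padded with NULL.
- l (agent_id=2) has no partner → padded with NULL.
- l (agent_id=8) has no partner → padded with NULL.
- l (agent_id=1) has no partner → padded with NULL.
- l (agent_id=2) has no partner → padded with NULL.
- l (agent_id=4) pairs with 4 row(s) of r.
- l (agent_id=8) has no partner → padded with NULL.
- l (agent_id=2) has no partner → padded with NULL.

(502, 4, 461, Raj); (827, 4, 360, Raj); (NULL, 1, NULL, NULL); (NULL, 2, NULL, Ivan); (NULL, 2, NULL, Nora); (NULL, 2, NULL, Xin); (NULL, 4, 535, Raj); (NULL, 4, 598, Raj); (NULL, 8, NULL, Judy); (NULL, 8, NULL, Uma); (NULL, 9, NULL, Liam)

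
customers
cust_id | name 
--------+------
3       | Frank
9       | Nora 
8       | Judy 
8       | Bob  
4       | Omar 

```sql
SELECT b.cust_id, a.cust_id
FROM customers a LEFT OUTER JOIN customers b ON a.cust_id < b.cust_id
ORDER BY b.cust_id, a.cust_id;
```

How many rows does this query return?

10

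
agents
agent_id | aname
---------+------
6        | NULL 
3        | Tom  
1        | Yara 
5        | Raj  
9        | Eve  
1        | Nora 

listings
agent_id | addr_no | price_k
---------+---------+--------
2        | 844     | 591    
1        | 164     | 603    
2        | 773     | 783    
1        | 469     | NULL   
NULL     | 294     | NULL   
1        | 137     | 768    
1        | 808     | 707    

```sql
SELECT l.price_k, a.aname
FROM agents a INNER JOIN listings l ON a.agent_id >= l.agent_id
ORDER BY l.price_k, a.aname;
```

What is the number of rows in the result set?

32

INNER JOIN keeps only pairs where the ON condition holds.
Matching on a.agent_id >= l.agent_id. A NULL in a compared column never satisfies the condition.
- a row (agent_id=6): matches 6 l row(s) → 6 output row(s).
- a row (agent_id=3): matches 6 l row(s) → 6 output row(s).
- a row (agent_id=1): matches 4 l row(s) → 4 output row(s).
- a row (agent_id=5): matches 6 l row(s) → 6 output row(s).
- a row (agent_id=9): matches 6 l row(s) → 6 output row(s).
- a row (agent_id=1): matches 4 l row(s) → 4 output row(s).
Total: 32 rows.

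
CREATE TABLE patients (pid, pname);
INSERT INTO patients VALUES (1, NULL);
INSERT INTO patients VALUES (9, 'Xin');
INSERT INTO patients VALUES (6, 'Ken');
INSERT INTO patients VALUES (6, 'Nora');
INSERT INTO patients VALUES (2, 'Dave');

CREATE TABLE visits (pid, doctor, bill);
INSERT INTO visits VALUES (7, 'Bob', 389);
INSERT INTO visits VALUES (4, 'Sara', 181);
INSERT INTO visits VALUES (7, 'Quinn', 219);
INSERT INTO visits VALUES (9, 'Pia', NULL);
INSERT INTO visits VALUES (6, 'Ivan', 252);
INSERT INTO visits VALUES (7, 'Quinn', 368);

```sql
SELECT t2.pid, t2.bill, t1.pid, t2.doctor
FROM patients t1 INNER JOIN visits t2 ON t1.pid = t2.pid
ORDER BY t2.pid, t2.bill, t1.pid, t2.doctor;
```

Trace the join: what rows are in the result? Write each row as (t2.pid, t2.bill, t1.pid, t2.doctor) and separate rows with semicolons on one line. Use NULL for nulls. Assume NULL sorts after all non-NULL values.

INNER JOIN keeps only pairs where the ON condition holds.
Matching on t1.pid = t2.pid.
- t1 (pid=1) has no partner → excluded.
- t1 (pid=9) pairs with 1 row(s) of t2.
- t1 (pid=6) pairs with 1 row(s) of t2.
- t1 (pid=6) pairs with 1 row(s) of t2.
- t1 (pid=2) has no partner → excluded.
After projecting and ordering:
t2.pid | t2.bill | t1.pid | t2.doctor
6 | 252 | 6 | Ivan
6 | 252 | 6 | Ivan
9 | NULL | 9 | Pia

(6, 252, 6, Ivan); (6, 252, 6, Ivan); (9, NULL, 9, Pia)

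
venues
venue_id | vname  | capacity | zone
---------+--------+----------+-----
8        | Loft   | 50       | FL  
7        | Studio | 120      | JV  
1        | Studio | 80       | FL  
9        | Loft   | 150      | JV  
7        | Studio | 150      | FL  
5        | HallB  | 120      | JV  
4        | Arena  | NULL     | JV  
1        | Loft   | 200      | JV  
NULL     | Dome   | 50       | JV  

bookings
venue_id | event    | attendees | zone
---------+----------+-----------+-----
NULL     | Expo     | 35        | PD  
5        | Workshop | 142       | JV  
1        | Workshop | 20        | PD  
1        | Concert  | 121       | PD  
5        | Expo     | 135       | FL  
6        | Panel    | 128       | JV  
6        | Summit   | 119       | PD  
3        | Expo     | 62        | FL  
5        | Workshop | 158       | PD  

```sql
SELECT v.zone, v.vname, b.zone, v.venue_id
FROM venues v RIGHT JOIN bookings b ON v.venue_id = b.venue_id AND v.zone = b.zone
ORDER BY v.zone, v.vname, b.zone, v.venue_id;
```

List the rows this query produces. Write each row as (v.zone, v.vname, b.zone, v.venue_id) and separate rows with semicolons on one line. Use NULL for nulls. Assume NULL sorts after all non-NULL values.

(JV, HallB, JV, 5); (NULL, NULL, FL, NULL); (NULL, NULL, FL, NULL); (NULL, NULL, JV, NULL); (NULL, NULL, PD, NULL); (NULL, NULL, PD, NULL); (NULL, NULL, PD, NULL); (NULL, NULL, PD, NULL); (NULL, NULL, PD, NULL)

RIGHT JOIN keeps every row from `bookings`; unmatched rows get NULL for `venues`'s columns.
Matching on v.venue_id = b.venue_id AND v.zone = b.zone. A NULL in a compared column never satisfies the condition.
- venue_id=8, zone=FL: no matching b row.
- venue_id=7, zone=JV: no matching b row.
- venue_id=1, zone=FL: no matching b row.
- venue_id=9, zone=JV: no matching b row.
- venue_id=7, zone=FL: no matching b row.
- venue_id=5, zone=JV: 1 matching b row(s), so 1 row(s) emitted.
- venue_id=4, zone=JV: no matching b row.
- venue_id=1, zone=JV: no matching b row.
- venue_id=NULL, zone=JV: no matching b row.
- 8 row(s) from b found no v partner → padded with NULL.
After projecting and ordering:
v.zone | v.vname | b.zone | v.venue_id
JV | HallB | JV | 5
NULL | NULL | FL | NULL
NULL | NULL | FL | NULL
NULL | NULL | JV | NULL
NULL | NULL | PD | NULL
NULL | NULL | PD | NULL
NULL | NULL | PD | NULL
NULL | NULL | PD | NULL
NULL | NULL | PD | NULL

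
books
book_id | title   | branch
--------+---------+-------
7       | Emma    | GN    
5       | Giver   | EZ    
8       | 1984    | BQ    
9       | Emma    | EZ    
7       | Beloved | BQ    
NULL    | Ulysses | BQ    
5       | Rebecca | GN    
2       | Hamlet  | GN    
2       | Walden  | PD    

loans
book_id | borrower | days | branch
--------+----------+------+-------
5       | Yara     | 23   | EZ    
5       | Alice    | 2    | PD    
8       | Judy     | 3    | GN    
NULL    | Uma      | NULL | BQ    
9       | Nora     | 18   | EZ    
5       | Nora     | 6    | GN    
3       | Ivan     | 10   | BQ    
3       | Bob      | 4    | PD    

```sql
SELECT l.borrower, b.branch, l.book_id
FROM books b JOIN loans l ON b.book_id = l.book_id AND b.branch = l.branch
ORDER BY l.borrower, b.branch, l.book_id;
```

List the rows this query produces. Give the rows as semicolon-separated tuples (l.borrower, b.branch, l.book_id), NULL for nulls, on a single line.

(Nora, EZ, 9); (Nora, GN, 5); (Yara, EZ, 5)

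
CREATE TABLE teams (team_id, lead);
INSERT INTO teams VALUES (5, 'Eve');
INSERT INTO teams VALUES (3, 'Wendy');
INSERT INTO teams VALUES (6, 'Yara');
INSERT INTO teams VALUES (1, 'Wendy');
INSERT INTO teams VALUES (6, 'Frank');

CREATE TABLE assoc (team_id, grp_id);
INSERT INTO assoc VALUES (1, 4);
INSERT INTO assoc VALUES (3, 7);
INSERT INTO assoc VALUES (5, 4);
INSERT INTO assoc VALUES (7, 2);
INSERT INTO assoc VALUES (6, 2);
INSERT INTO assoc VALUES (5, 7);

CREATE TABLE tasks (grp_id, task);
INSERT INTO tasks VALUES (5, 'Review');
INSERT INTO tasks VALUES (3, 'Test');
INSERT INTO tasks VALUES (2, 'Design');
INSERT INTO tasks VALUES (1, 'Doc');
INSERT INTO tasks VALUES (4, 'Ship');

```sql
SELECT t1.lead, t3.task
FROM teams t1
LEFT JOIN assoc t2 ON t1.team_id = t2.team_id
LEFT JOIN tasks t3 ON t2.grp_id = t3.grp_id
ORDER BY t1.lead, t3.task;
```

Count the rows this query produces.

6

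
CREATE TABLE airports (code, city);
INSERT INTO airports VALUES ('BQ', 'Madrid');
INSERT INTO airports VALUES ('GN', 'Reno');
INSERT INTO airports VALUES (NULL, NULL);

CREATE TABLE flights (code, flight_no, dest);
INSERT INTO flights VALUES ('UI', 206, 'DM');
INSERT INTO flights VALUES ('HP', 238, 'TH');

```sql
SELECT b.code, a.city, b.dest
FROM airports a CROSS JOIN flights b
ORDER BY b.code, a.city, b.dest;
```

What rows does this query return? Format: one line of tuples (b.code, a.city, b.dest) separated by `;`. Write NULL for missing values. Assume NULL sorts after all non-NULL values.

CROSS JOIN pairs every row of `airports` with every row of `flights`: 3 × 2 = 6 rows.
After projecting and ordering:
b.code | a.city | b.dest
HP | Madrid | TH
HP | Reno | TH
HP | NULL | TH
UI | Madrid | DM
UI | Reno | DM
UI | NULL | DM

(HP, Madrid, TH); (HP, Reno, TH); (HP, NULL, TH); (UI, Madrid, DM); (UI, Reno, DM); (UI, NULL, DM)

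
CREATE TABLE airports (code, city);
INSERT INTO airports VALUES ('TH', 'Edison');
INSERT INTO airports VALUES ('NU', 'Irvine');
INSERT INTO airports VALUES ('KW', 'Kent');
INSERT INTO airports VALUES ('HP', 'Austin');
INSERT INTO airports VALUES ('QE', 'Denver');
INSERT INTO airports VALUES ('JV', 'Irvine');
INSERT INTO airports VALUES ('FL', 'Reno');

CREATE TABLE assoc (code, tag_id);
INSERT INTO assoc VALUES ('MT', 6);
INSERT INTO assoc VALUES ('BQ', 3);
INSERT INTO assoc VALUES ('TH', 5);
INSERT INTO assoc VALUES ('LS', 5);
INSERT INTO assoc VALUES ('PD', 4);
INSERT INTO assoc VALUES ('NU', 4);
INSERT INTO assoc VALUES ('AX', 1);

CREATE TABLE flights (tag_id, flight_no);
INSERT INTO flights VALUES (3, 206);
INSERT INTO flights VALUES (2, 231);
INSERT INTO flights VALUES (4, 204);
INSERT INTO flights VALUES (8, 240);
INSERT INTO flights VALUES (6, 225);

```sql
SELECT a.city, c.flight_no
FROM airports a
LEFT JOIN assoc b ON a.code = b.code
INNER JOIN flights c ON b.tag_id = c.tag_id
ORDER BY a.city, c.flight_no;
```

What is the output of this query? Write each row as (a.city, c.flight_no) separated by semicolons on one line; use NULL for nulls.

Joins associate left-to-right: airports LEFT JOIN assoc on code gives 7 intermediate row(s).
Then INNER JOIN `flights c` on tag_id: keep only rows whose b.tag_id appears in c.

(Irvine, 204)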